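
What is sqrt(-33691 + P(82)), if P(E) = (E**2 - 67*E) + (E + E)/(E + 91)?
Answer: I*sqrt(971496897)/173 ≈ 180.17*I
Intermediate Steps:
P(E) = E**2 - 67*E + 2*E/(91 + E) (P(E) = (E**2 - 67*E) + (2*E)/(91 + E) = (E**2 - 67*E) + 2*E/(91 + E) = E**2 - 67*E + 2*E/(91 + E))
sqrt(-33691 + P(82)) = sqrt(-33691 + 82*(-6095 + 82**2 + 24*82)/(91 + 82)) = sqrt(-33691 + 82*(-6095 + 6724 + 1968)/173) = sqrt(-33691 + 82*(1/173)*2597) = sqrt(-33691 + 212954/173) = sqrt(-5615589/173) = I*sqrt(971496897)/173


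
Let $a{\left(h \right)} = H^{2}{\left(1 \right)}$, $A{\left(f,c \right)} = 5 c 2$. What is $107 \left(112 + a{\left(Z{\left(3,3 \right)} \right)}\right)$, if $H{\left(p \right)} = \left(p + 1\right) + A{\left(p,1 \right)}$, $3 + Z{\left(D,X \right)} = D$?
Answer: $27392$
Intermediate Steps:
$A{\left(f,c \right)} = 10 c$
$Z{\left(D,X \right)} = -3 + D$
$H{\left(p \right)} = 11 + p$ ($H{\left(p \right)} = \left(p + 1\right) + 10 \cdot 1 = \left(1 + p\right) + 10 = 11 + p$)
$a{\left(h \right)} = 144$ ($a{\left(h \right)} = \left(11 + 1\right)^{2} = 12^{2} = 144$)
$107 \left(112 + a{\left(Z{\left(3,3 \right)} \right)}\right) = 107 \left(112 + 144\right) = 107 \cdot 256 = 27392$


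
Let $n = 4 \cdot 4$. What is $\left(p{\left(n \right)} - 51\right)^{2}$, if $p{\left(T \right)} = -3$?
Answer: $2916$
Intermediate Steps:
$n = 16$
$\left(p{\left(n \right)} - 51\right)^{2} = \left(-3 - 51\right)^{2} = \left(-54\right)^{2} = 2916$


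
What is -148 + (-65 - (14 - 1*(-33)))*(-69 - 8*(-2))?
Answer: 5788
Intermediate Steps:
-148 + (-65 - (14 - 1*(-33)))*(-69 - 8*(-2)) = -148 + (-65 - (14 + 33))*(-69 - 1*(-16)) = -148 + (-65 - 1*47)*(-69 + 16) = -148 + (-65 - 47)*(-53) = -148 - 112*(-53) = -148 + 5936 = 5788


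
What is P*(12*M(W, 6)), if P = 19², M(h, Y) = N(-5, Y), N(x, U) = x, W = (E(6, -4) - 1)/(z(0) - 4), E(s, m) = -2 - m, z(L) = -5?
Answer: -21660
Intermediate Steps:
W = -⅑ (W = ((-2 - 1*(-4)) - 1)/(-5 - 4) = ((-2 + 4) - 1)/(-9) = (2 - 1)*(-⅑) = 1*(-⅑) = -⅑ ≈ -0.11111)
M(h, Y) = -5
P = 361
P*(12*M(W, 6)) = 361*(12*(-5)) = 361*(-60) = -21660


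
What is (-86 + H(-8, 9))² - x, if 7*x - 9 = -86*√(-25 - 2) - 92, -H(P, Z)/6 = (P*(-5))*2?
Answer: 2242575/7 + 258*I*√3/7 ≈ 3.2037e+5 + 63.838*I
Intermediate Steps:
H(P, Z) = 60*P (H(P, Z) = -6*P*(-5)*2 = -6*(-5*P)*2 = -(-60)*P = 60*P)
x = -83/7 - 258*I*√3/7 (x = 9/7 + (-86*√(-25 - 2) - 92)/7 = 9/7 + (-258*I*√3 - 92)/7 = 9/7 + (-92 - 258*I*√3)/7 = 9/7 + (-92/7 - 258*I*√3/7) = -83/7 - 258*I*√3/7 ≈ -11.857 - 63.838*I)
(-86 + H(-8, 9))² - x = (-86 + 60*(-8))² - (-83/7 - 258*I*√3/7) = (-86 - 480)² + (83/7 + 258*I*√3/7) = (-566)² + (83/7 + 258*I*√3/7) = 320356 + (83/7 + 258*I*√3/7) = 2242575/7 + 258*I*√3/7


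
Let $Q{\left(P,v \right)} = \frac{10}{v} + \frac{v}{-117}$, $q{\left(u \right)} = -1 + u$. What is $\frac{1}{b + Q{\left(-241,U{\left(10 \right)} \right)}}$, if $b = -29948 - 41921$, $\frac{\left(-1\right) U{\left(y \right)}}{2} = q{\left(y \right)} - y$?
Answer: $- \frac{117}{8408090} \approx -1.3915 \cdot 10^{-5}$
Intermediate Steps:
$U{\left(y \right)} = 2$ ($U{\left(y \right)} = - 2 \left(\left(-1 + y\right) - y\right) = \left(-2\right) \left(-1\right) = 2$)
$Q{\left(P,v \right)} = \frac{10}{v} - \frac{v}{117}$ ($Q{\left(P,v \right)} = \frac{10}{v} + v \left(- \frac{1}{117}\right) = \frac{10}{v} - \frac{v}{117}$)
$b = -71869$
$\frac{1}{b + Q{\left(-241,U{\left(10 \right)} \right)}} = \frac{1}{-71869 + \left(\frac{10}{2} - \frac{2}{117}\right)} = \frac{1}{-71869 + \left(10 \cdot \frac{1}{2} - \frac{2}{117}\right)} = \frac{1}{-71869 + \left(5 - \frac{2}{117}\right)} = \frac{1}{-71869 + \frac{583}{117}} = \frac{1}{- \frac{8408090}{117}} = - \frac{117}{8408090}$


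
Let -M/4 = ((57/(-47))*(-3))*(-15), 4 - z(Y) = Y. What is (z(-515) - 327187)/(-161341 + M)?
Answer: 15353396/7572767 ≈ 2.0274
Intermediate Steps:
z(Y) = 4 - Y
M = 10260/47 (M = -4*(57/(-47))*(-3)*(-15) = -4*(57*(-1/47))*(-3)*(-15) = -4*(-57/47*(-3))*(-15) = -684*(-15)/47 = -4*(-2565/47) = 10260/47 ≈ 218.30)
(z(-515) - 327187)/(-161341 + M) = ((4 - 1*(-515)) - 327187)/(-161341 + 10260/47) = ((4 + 515) - 327187)/(-7572767/47) = (519 - 327187)*(-47/7572767) = -326668*(-47/7572767) = 15353396/7572767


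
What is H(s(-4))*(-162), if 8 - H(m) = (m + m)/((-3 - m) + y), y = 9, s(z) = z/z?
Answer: -6156/5 ≈ -1231.2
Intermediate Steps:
s(z) = 1
H(m) = 8 - 2*m/(6 - m) (H(m) = 8 - (m + m)/((-3 - m) + 9) = 8 - 2*m/(6 - m))
H(s(-4))*(-162) = (2*(-24 + 5*1)/(-6 + 1))*(-162) = (2*(-24 + 5)/(-5))*(-162) = (2*(-⅕)*(-19))*(-162) = (38/5)*(-162) = -6156/5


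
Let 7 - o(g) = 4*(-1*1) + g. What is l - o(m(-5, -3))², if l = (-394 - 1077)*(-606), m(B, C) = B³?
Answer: 872930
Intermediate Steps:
o(g) = 11 - g (o(g) = 7 - (4*(-1*1) + g) = 7 - (4*(-1) + g) = 7 - (-4 + g) = 7 + (4 - g) = 11 - g)
l = 891426 (l = -1471*(-606) = 891426)
l - o(m(-5, -3))² = 891426 - (11 - 1*(-5)³)² = 891426 - (11 - 1*(-125))² = 891426 - (11 + 125)² = 891426 - 1*136² = 891426 - 1*18496 = 891426 - 18496 = 872930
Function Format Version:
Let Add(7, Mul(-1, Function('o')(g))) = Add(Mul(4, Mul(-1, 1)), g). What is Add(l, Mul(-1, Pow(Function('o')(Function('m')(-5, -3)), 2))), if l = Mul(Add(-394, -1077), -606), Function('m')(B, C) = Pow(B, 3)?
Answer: 872930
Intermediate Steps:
Function('o')(g) = Add(11, Mul(-1, g)) (Function('o')(g) = Add(7, Mul(-1, Add(Mul(4, Mul(-1, 1)), g))) = Add(7, Mul(-1, Add(Mul(4, -1), g))) = Add(7, Mul(-1, Add(-4, g))) = Add(7, Add(4, Mul(-1, g))) = Add(11, Mul(-1, g)))
l = 891426 (l = Mul(-1471, -606) = 891426)
Add(l, Mul(-1, Pow(Function('o')(Function('m')(-5, -3)), 2))) = Add(891426, Mul(-1, Pow(Add(11, Mul(-1, Pow(-5, 3))), 2))) = Add(891426, Mul(-1, Pow(Add(11, Mul(-1, -125)), 2))) = Add(891426, Mul(-1, Pow(Add(11, 125), 2))) = Add(891426, Mul(-1, Pow(136, 2))) = Add(891426, Mul(-1, 18496)) = Add(891426, -18496) = 872930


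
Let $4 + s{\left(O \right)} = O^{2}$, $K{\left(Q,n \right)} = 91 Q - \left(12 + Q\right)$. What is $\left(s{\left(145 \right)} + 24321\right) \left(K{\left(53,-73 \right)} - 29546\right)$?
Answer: $-1123937496$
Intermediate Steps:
$K{\left(Q,n \right)} = -12 + 90 Q$
$s{\left(O \right)} = -4 + O^{2}$
$\left(s{\left(145 \right)} + 24321\right) \left(K{\left(53,-73 \right)} - 29546\right) = \left(\left(-4 + 145^{2}\right) + 24321\right) \left(\left(-12 + 90 \cdot 53\right) - 29546\right) = \left(\left(-4 + 21025\right) + 24321\right) \left(\left(-12 + 4770\right) - 29546\right) = \left(21021 + 24321\right) \left(4758 - 29546\right) = 45342 \left(-24788\right) = -1123937496$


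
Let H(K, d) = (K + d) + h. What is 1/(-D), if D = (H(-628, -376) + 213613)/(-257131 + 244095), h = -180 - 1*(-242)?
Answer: 13036/212671 ≈ 0.061297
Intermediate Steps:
h = 62 (h = -180 + 242 = 62)
H(K, d) = 62 + K + d (H(K, d) = (K + d) + 62 = 62 + K + d)
D = -212671/13036 (D = ((62 - 628 - 376) + 213613)/(-257131 + 244095) = (-942 + 213613)/(-13036) = 212671*(-1/13036) = -212671/13036 ≈ -16.314)
1/(-D) = 1/(-1*(-212671/13036)) = 1/(212671/13036) = 13036/212671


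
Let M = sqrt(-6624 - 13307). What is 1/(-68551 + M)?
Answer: -68551/4699259532 - I*sqrt(19931)/4699259532 ≈ -1.4588e-5 - 3.0042e-8*I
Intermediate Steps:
M = I*sqrt(19931) (M = sqrt(-19931) = I*sqrt(19931) ≈ 141.18*I)
1/(-68551 + M) = 1/(-68551 + I*sqrt(19931))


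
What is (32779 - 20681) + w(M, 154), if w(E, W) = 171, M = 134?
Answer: 12269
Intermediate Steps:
(32779 - 20681) + w(M, 154) = (32779 - 20681) + 171 = 12098 + 171 = 12269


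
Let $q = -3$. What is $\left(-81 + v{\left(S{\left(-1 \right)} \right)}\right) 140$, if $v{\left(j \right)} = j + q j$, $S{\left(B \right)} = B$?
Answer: $-11060$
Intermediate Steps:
$v{\left(j \right)} = - 2 j$ ($v{\left(j \right)} = j - 3 j = - 2 j$)
$\left(-81 + v{\left(S{\left(-1 \right)} \right)}\right) 140 = \left(-81 - -2\right) 140 = \left(-81 + 2\right) 140 = \left(-79\right) 140 = -11060$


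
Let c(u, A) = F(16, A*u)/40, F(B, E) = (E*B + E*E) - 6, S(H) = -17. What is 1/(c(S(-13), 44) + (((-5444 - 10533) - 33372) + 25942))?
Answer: -4/38875 ≈ -0.00010289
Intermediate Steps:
F(B, E) = -6 + E² + B*E (F(B, E) = (B*E + E²) - 6 = (E² + B*E) - 6 = -6 + E² + B*E)
c(u, A) = -3/20 + A²*u²/40 + 2*A*u/5 (c(u, A) = (-6 + (A*u)² + 16*(A*u))/40 = (-6 + A²*u² + 16*A*u)*(1/40) = -3/20 + A²*u²/40 + 2*A*u/5)
1/(c(S(-13), 44) + (((-5444 - 10533) - 33372) + 25942)) = 1/((-3/20 + (1/40)*44²*(-17)² + (⅖)*44*(-17)) + (((-5444 - 10533) - 33372) + 25942)) = 1/((-3/20 + (1/40)*1936*289 - 1496/5) + ((-15977 - 33372) + 25942)) = 1/((-3/20 + 69938/5 - 1496/5) + (-49349 + 25942)) = 1/(54753/4 - 23407) = 1/(-38875/4) = -4/38875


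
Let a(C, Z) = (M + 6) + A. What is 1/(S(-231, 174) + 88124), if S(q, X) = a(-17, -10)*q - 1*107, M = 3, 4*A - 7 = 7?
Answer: 2/170259 ≈ 1.1747e-5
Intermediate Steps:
A = 7/2 (A = 7/4 + (1/4)*7 = 7/4 + 7/4 = 7/2 ≈ 3.5000)
a(C, Z) = 25/2 (a(C, Z) = (3 + 6) + 7/2 = 9 + 7/2 = 25/2)
S(q, X) = -107 + 25*q/2 (S(q, X) = 25*q/2 - 1*107 = 25*q/2 - 107 = -107 + 25*q/2)
1/(S(-231, 174) + 88124) = 1/((-107 + (25/2)*(-231)) + 88124) = 1/((-107 - 5775/2) + 88124) = 1/(-5989/2 + 88124) = 1/(170259/2) = 2/170259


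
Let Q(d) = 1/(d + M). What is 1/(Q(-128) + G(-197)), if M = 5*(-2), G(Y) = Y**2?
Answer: 138/5355641 ≈ 2.5767e-5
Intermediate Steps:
M = -10
Q(d) = 1/(-10 + d) (Q(d) = 1/(d - 10) = 1/(-10 + d))
1/(Q(-128) + G(-197)) = 1/(1/(-10 - 128) + (-197)**2) = 1/(1/(-138) + 38809) = 1/(-1/138 + 38809) = 1/(5355641/138) = 138/5355641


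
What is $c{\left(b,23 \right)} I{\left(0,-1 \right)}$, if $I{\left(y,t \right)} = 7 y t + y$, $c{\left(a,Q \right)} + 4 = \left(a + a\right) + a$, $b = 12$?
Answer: $0$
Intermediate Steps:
$c{\left(a,Q \right)} = -4 + 3 a$ ($c{\left(a,Q \right)} = -4 + \left(\left(a + a\right) + a\right) = -4 + \left(2 a + a\right) = -4 + 3 a$)
$I{\left(y,t \right)} = y + 7 t y$ ($I{\left(y,t \right)} = 7 t y + y = y + 7 t y$)
$c{\left(b,23 \right)} I{\left(0,-1 \right)} = \left(-4 + 3 \cdot 12\right) 0 \left(1 + 7 \left(-1\right)\right) = \left(-4 + 36\right) 0 \left(1 - 7\right) = 32 \cdot 0 \left(-6\right) = 32 \cdot 0 = 0$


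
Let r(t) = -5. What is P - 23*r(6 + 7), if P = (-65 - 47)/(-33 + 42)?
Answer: 923/9 ≈ 102.56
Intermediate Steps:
P = -112/9 ≈ -12.444
P - 23*r(6 + 7) = -112/9 - 23*(-5) = -112/9 + 115 = 923/9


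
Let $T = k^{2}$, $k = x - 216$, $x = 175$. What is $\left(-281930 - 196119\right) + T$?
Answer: $-476368$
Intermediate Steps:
$k = -41$ ($k = 175 - 216 = -41$)
$T = 1681$ ($T = \left(-41\right)^{2} = 1681$)
$\left(-281930 - 196119\right) + T = \left(-281930 - 196119\right) + 1681 = -478049 + 1681 = -476368$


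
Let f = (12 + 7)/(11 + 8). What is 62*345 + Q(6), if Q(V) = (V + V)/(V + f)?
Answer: 149742/7 ≈ 21392.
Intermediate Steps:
f = 1 (f = 19/19 = 19*(1/19) = 1)
Q(V) = 2*V/(1 + V) (Q(V) = (V + V)/(V + 1) = (2*V)/(1 + V) = 2*V/(1 + V))
62*345 + Q(6) = 62*345 + 2*6/(1 + 6) = 21390 + 2*6/7 = 21390 + 2*6*(⅐) = 21390 + 12/7 = 149742/7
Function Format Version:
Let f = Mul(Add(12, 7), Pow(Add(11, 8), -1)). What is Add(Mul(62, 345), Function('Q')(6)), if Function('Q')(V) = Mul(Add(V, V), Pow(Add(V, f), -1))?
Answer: Rational(149742, 7) ≈ 21392.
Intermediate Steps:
f = 1 (f = Mul(19, Pow(19, -1)) = Mul(19, Rational(1, 19)) = 1)
Function('Q')(V) = Mul(2, V, Pow(Add(1, V), -1)) (Function('Q')(V) = Mul(Add(V, V), Pow(Add(V, 1), -1)) = Mul(Mul(2, V), Pow(Add(1, V), -1)) = Mul(2, V, Pow(Add(1, V), -1)))
Add(Mul(62, 345), Function('Q')(6)) = Add(Mul(62, 345), Mul(2, 6, Pow(Add(1, 6), -1))) = Add(21390, Mul(2, 6, Pow(7, -1))) = Add(21390, Mul(2, 6, Rational(1, 7))) = Add(21390, Rational(12, 7)) = Rational(149742, 7)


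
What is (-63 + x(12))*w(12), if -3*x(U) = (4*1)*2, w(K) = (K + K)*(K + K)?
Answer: -37824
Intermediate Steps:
w(K) = 4*K² (w(K) = (2*K)*(2*K) = 4*K²)
x(U) = -8/3 (x(U) = -4*1*2/3 = -4*2/3 = -⅓*8 = -8/3)
(-63 + x(12))*w(12) = (-63 - 8/3)*(4*12²) = -788*144/3 = -197/3*576 = -37824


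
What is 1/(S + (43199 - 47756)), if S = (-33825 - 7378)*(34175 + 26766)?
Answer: -1/2510956580 ≈ -3.9825e-10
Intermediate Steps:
S = -2510952023 (S = -41203*60941 = -2510952023)
1/(S + (43199 - 47756)) = 1/(-2510952023 + (43199 - 47756)) = 1/(-2510952023 - 4557) = 1/(-2510956580) = -1/2510956580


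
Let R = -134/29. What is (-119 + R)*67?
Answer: -240195/29 ≈ -8282.6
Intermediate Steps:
R = -134/29 (R = -134*1/29 = -134/29 ≈ -4.6207)
(-119 + R)*67 = (-119 - 134/29)*67 = -3585/29*67 = -240195/29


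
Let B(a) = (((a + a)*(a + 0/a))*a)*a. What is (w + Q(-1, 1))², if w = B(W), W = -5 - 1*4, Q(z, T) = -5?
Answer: 172055689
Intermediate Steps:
W = -9 (W = -5 - 4 = -9)
B(a) = 2*a⁴ (B(a) = (((2*a)*(a + 0))*a)*a = (((2*a)*a)*a)*a = ((2*a²)*a)*a = (2*a³)*a = 2*a⁴)
w = 13122 (w = 2*(-9)⁴ = 2*6561 = 13122)
(w + Q(-1, 1))² = (13122 - 5)² = 13117² = 172055689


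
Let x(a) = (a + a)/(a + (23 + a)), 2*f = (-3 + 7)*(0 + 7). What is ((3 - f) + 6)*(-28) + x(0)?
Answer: 140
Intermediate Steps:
f = 14 (f = ((-3 + 7)*(0 + 7))/2 = (4*7)/2 = (½)*28 = 14)
x(a) = 2*a/(23 + 2*a) (x(a) = (2*a)/(23 + 2*a) = 2*a/(23 + 2*a))
((3 - f) + 6)*(-28) + x(0) = ((3 - 1*14) + 6)*(-28) + 2*0/(23 + 2*0) = ((3 - 14) + 6)*(-28) + 2*0/(23 + 0) = (-11 + 6)*(-28) + 2*0/23 = -5*(-28) + 2*0*(1/23) = 140 + 0 = 140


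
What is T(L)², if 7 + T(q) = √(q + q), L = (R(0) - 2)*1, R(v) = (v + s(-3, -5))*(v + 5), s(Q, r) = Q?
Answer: (7 - I*√34)² ≈ 15.0 - 81.633*I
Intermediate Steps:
R(v) = (-3 + v)*(5 + v) (R(v) = (v - 3)*(v + 5) = (-3 + v)*(5 + v))
L = -17 (L = ((-15 + 0² + 2*0) - 2)*1 = ((-15 + 0 + 0) - 2)*1 = (-15 - 2)*1 = -17*1 = -17)
T(q) = -7 + √2*√q (T(q) = -7 + √(q + q) = -7 + √(2*q) = -7 + √2*√q)
T(L)² = (-7 + √2*√(-17))² = (-7 + √2*(I*√17))² = (-7 + I*√34)²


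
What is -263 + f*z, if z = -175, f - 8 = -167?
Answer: 27562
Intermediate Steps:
f = -159 (f = 8 - 167 = -159)
-263 + f*z = -263 - 159*(-175) = -263 + 27825 = 27562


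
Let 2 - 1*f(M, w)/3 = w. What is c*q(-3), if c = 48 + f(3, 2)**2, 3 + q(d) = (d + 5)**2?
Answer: 48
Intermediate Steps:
f(M, w) = 6 - 3*w
q(d) = -3 + (5 + d)**2 (q(d) = -3 + (d + 5)**2 = -3 + (5 + d)**2)
c = 48 (c = 48 + (6 - 3*2)**2 = 48 + (6 - 6)**2 = 48 + 0**2 = 48 + 0 = 48)
c*q(-3) = 48*(-3 + (5 - 3)**2) = 48*(-3 + 2**2) = 48*(-3 + 4) = 48*1 = 48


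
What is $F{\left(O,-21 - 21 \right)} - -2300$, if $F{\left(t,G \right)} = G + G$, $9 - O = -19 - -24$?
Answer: $2216$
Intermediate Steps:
$O = 4$ ($O = 9 - \left(-19 - -24\right) = 9 - \left(-19 + 24\right) = 9 - 5 = 4$)
$F{\left(t,G \right)} = 2 G$
$F{\left(O,-21 - 21 \right)} - -2300 = 2 \left(-21 - 21\right) - -2300 = 2 \left(-42\right) + 2300 = -84 + 2300 = 2216$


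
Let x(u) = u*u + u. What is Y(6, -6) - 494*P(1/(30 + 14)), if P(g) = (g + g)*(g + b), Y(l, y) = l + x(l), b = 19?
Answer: -183507/484 ≈ -379.15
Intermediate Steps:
x(u) = u + u² (x(u) = u² + u = u + u²)
Y(l, y) = l + l*(1 + l)
P(g) = 2*g*(19 + g) (P(g) = (g + g)*(g + 19) = (2*g)*(19 + g) = 2*g*(19 + g))
Y(6, -6) - 494*P(1/(30 + 14)) = 6*(2 + 6) - 988*(19 + 1/(30 + 14))/(30 + 14) = 6*8 - 988*(19 + 1/44)/44 = 48 - 988*(19 + 1/44)/44 = 48 - 988*837/(44*44) = 48 - 494*837/968 = 48 - 206739/484 = -183507/484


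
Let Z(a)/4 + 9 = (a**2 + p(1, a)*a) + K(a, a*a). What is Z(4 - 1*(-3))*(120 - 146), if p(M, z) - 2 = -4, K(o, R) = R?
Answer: -7800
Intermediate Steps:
p(M, z) = -2 (p(M, z) = 2 - 4 = -2)
Z(a) = -36 - 8*a + 8*a**2 (Z(a) = -36 + 4*((a**2 - 2*a) + a*a) = -36 + 4*((a**2 - 2*a) + a**2) = -36 + 4*(-2*a + 2*a**2) = -36 + (-8*a + 8*a**2) = -36 - 8*a + 8*a**2)
Z(4 - 1*(-3))*(120 - 146) = (-36 - 8*(4 - 1*(-3)) + 8*(4 - 1*(-3))**2)*(120 - 146) = (-36 - 8*(4 + 3) + 8*(4 + 3)**2)*(-26) = (-36 - 8*7 + 8*7**2)*(-26) = (-36 - 56 + 8*49)*(-26) = (-36 - 56 + 392)*(-26) = 300*(-26) = -7800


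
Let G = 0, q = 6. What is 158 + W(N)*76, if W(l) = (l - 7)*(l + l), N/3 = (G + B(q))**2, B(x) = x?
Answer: 1658174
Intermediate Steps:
N = 108 (N = 3*(0 + 6)**2 = 3*6**2 = 3*36 = 108)
W(l) = 2*l*(-7 + l) (W(l) = (-7 + l)*(2*l) = 2*l*(-7 + l))
158 + W(N)*76 = 158 + (2*108*(-7 + 108))*76 = 158 + (2*108*101)*76 = 158 + 21816*76 = 158 + 1658016 = 1658174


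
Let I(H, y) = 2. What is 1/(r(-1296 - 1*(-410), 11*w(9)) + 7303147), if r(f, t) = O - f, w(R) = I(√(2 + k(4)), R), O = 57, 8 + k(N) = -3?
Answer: 1/7304090 ≈ 1.3691e-7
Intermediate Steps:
k(N) = -11 (k(N) = -8 - 3 = -11)
w(R) = 2
r(f, t) = 57 - f
1/(r(-1296 - 1*(-410), 11*w(9)) + 7303147) = 1/((57 - (-1296 - 1*(-410))) + 7303147) = 1/((57 - (-1296 + 410)) + 7303147) = 1/((57 - 1*(-886)) + 7303147) = 1/((57 + 886) + 7303147) = 1/(943 + 7303147) = 1/7304090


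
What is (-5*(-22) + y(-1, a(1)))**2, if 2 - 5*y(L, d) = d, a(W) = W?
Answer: 303601/25 ≈ 12144.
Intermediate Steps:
y(L, d) = 2/5 - d/5
(-5*(-22) + y(-1, a(1)))**2 = (-5*(-22) + (2/5 - 1/5*1))**2 = (110 + (2/5 - 1/5))**2 = (110 + 1/5)**2 = (551/5)**2 = 303601/25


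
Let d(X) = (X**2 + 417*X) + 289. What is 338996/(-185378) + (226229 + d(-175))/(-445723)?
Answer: -92619504806/41313619147 ≈ -2.2419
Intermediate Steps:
d(X) = 289 + X**2 + 417*X
338996/(-185378) + (226229 + d(-175))/(-445723) = 338996/(-185378) + (226229 + (289 + (-175)**2 + 417*(-175)))/(-445723) = 338996*(-1/185378) + (226229 + (289 + 30625 - 72975))*(-1/445723) = -169498/92689 + (226229 - 42061)*(-1/445723) = -169498/92689 + 184168*(-1/445723) = -169498/92689 - 184168/445723 = -92619504806/41313619147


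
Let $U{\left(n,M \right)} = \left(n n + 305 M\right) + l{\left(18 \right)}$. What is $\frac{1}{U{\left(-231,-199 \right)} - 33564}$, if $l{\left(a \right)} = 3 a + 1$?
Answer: $- \frac{1}{40843} \approx -2.4484 \cdot 10^{-5}$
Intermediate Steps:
$l{\left(a \right)} = 1 + 3 a$
$U{\left(n,M \right)} = 55 + n^{2} + 305 M$ ($U{\left(n,M \right)} = \left(n n + 305 M\right) + \left(1 + 3 \cdot 18\right) = \left(n^{2} + 305 M\right) + \left(1 + 54\right) = \left(n^{2} + 305 M\right) + 55 = 55 + n^{2} + 305 M$)
$\frac{1}{U{\left(-231,-199 \right)} - 33564} = \frac{1}{\left(55 + \left(-231\right)^{2} + 305 \left(-199\right)\right) - 33564} = \frac{1}{\left(55 + 53361 - 60695\right) - 33564} = \frac{1}{-7279 - 33564} = \frac{1}{-40843} = - \frac{1}{40843}$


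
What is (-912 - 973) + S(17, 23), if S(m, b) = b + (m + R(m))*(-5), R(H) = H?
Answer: -2032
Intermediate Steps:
S(m, b) = b - 10*m (S(m, b) = b + (m + m)*(-5) = b + (2*m)*(-5) = b - 10*m)
(-912 - 973) + S(17, 23) = (-912 - 973) + (23 - 10*17) = -1885 + (23 - 170) = -1885 - 147 = -2032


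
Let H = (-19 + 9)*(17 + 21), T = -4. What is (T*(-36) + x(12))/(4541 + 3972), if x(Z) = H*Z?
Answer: -4416/8513 ≈ -0.51874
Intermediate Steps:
H = -380 (H = -10*38 = -380)
x(Z) = -380*Z
(T*(-36) + x(12))/(4541 + 3972) = (-4*(-36) - 380*12)/(4541 + 3972) = (144 - 4560)/8513 = -4416*1/8513 = -4416/8513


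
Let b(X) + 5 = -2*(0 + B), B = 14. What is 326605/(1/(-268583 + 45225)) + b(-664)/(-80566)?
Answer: -5877276776407907/80566 ≈ -7.2950e+10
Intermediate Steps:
b(X) = -33 (b(X) = -5 - 2*(0 + 14) = -5 - 2*14 = -5 - 28 = -33)
326605/(1/(-268583 + 45225)) + b(-664)/(-80566) = 326605/(1/(-268583 + 45225)) - 33/(-80566) = 326605/(1/(-223358)) - 33*(-1/80566) = 326605/(-1/223358) + 33/80566 = 326605*(-223358) + 33/80566 = -72949839590 + 33/80566 = -5877276776407907/80566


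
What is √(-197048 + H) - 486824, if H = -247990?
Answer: -486824 + 11*I*√3678 ≈ -4.8682e+5 + 667.11*I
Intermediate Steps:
√(-197048 + H) - 486824 = √(-197048 - 247990) - 486824 = √(-445038) - 486824 = 11*I*√3678 - 486824 = -486824 + 11*I*√3678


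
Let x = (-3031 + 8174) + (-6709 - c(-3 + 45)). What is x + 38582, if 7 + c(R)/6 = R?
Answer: 36806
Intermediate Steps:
c(R) = -42 + 6*R
x = -1776 (x = (-3031 + 8174) + (-6709 - (-42 + 6*(-3 + 45))) = 5143 + (-6709 - (-42 + 6*42)) = 5143 + (-6709 - (-42 + 252)) = 5143 + (-6709 - 1*210) = 5143 + (-6709 - 210) = 5143 - 6919 = -1776)
x + 38582 = -1776 + 38582 = 36806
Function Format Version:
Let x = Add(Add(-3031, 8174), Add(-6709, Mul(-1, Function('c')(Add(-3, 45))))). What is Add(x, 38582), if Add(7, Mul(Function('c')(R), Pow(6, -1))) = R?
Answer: 36806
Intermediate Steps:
Function('c')(R) = Add(-42, Mul(6, R))
x = -1776 (x = Add(Add(-3031, 8174), Add(-6709, Mul(-1, Add(-42, Mul(6, Add(-3, 45)))))) = Add(5143, Add(-6709, Mul(-1, Add(-42, Mul(6, 42))))) = Add(5143, Add(-6709, Mul(-1, Add(-42, 252)))) = Add(5143, Add(-6709, Mul(-1, 210))) = Add(5143, Add(-6709, -210)) = Add(5143, -6919) = -1776)
Add(x, 38582) = Add(-1776, 38582) = 36806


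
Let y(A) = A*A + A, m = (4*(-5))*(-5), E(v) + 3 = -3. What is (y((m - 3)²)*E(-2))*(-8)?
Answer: 4249857120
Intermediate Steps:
E(v) = -6 (E(v) = -3 - 3 = -6)
m = 100 (m = -20*(-5) = 100)
y(A) = A + A² (y(A) = A² + A = A + A²)
(y((m - 3)²)*E(-2))*(-8) = (((100 - 3)²*(1 + (100 - 3)²))*(-6))*(-8) = ((97²*(1 + 97²))*(-6))*(-8) = ((9409*(1 + 9409))*(-6))*(-8) = ((9409*9410)*(-6))*(-8) = (88538690*(-6))*(-8) = -531232140*(-8) = 4249857120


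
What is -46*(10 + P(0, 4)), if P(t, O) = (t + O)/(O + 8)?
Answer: -1426/3 ≈ -475.33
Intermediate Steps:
P(t, O) = (O + t)/(8 + O)
-46*(10 + P(0, 4)) = -46*(10 + (4 + 0)/(8 + 4)) = -46*(10 + 4/12) = -46*(10 + (1/12)*4) = -46*(10 + ⅓) = -46*31/3 = -1426/3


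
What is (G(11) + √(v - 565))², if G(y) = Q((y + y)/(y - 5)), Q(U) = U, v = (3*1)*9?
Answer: -4721/9 + 22*I*√538/3 ≈ -524.56 + 170.1*I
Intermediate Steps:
v = 27 (v = 3*9 = 27)
G(y) = 2*y/(-5 + y) (G(y) = (y + y)/(y - 5) = (2*y)/(-5 + y) = 2*y/(-5 + y))
(G(11) + √(v - 565))² = (2*11/(-5 + 11) + √(27 - 565))² = (2*11/6 + √(-538))² = (2*11*(⅙) + I*√538)² = (11/3 + I*√538)²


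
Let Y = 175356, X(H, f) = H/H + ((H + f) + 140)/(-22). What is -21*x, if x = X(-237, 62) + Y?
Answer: -81015669/22 ≈ -3.6825e+6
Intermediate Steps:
X(H, f) = -59/11 - H/22 - f/22 (X(H, f) = 1 + (140 + H + f)*(-1/22) = 1 + (-70/11 - H/22 - f/22) = -59/11 - H/22 - f/22)
x = 3857889/22 (x = (-59/11 - 1/22*(-237) - 1/22*62) + 175356 = (-59/11 + 237/22 - 31/11) + 175356 = 57/22 + 175356 = 3857889/22 ≈ 1.7536e+5)
-21*x = -21*3857889/22 = -81015669/22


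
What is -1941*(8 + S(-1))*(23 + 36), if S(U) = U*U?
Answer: -1030671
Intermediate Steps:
S(U) = U²
-1941*(8 + S(-1))*(23 + 36) = -1941*(8 + (-1)²)*(23 + 36) = -1941*(8 + 1)*59 = -17469*59 = -1941*531 = -1030671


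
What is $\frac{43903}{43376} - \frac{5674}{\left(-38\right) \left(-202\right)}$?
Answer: $\frac{22721001}{83238544} \approx 0.27296$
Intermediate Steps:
$\frac{43903}{43376} - \frac{5674}{\left(-38\right) \left(-202\right)} = 43903 \cdot \frac{1}{43376} - \frac{5674}{7676} = \frac{43903}{43376} - \frac{2837}{3838} = \frac{22721001}{83238544}$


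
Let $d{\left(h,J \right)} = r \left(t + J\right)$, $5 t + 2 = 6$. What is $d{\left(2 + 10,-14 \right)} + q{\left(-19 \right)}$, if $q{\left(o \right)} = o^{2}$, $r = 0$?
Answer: $361$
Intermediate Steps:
$t = \frac{4}{5}$ ($t = - \frac{2}{5} + \frac{1}{5} \cdot 6 = - \frac{2}{5} + \frac{6}{5} = \frac{4}{5} \approx 0.8$)
$d{\left(h,J \right)} = 0$ ($d{\left(h,J \right)} = 0 \left(\frac{4}{5} + J\right) = 0$)
$d{\left(2 + 10,-14 \right)} + q{\left(-19 \right)} = 0 + \left(-19\right)^{2} = 0 + 361 = 361$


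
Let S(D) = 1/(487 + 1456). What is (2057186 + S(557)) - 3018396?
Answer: -1867631029/1943 ≈ -9.6121e+5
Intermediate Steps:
S(D) = 1/1943
(2057186 + S(557)) - 3018396 = (2057186 + 1/1943) - 3018396 = 3997112399/1943 - 3018396 = -1867631029/1943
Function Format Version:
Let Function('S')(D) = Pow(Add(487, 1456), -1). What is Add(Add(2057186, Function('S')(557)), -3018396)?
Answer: Rational(-1867631029, 1943) ≈ -9.6121e+5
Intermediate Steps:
Function('S')(D) = Rational(1, 1943) (Function('S')(D) = Pow(1943, -1) = Rational(1, 1943))
Add(Add(2057186, Function('S')(557)), -3018396) = Add(Add(2057186, Rational(1, 1943)), -3018396) = Add(Rational(3997112399, 1943), -3018396) = Rational(-1867631029, 1943)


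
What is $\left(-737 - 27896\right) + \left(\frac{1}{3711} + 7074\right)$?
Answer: $- \frac{80005448}{3711} \approx -21559.0$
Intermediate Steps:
$\left(-737 - 27896\right) + \left(\frac{1}{3711} + 7074\right) = -28633 + \left(\frac{1}{3711} + 7074\right) = -28633 + \frac{26251615}{3711} = - \frac{80005448}{3711}$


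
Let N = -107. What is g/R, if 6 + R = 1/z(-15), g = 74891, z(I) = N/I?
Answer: -8013337/627 ≈ -12780.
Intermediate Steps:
z(I) = -107/I
R = -627/107 (R = -6 + 1/(-107/(-15)) = -6 + 1/(-107*(-1/15)) = -6 + 1/(107/15) = -6 + 15/107 = -627/107 ≈ -5.8598)
g/R = 74891/(-627/107) = 74891*(-107/627) = -8013337/627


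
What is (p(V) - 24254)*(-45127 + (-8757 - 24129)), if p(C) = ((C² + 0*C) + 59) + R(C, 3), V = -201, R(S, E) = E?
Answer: -1264512717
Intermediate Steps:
p(C) = 62 + C² (p(C) = ((C² + 0*C) + 59) + 3 = ((C² + 0) + 59) + 3 = (C² + 59) + 3 = (59 + C²) + 3 = 62 + C²)
(p(V) - 24254)*(-45127 + (-8757 - 24129)) = ((62 + (-201)²) - 24254)*(-45127 + (-8757 - 24129)) = ((62 + 40401) - 24254)*(-45127 - 32886) = (40463 - 24254)*(-78013) = 16209*(-78013) = -1264512717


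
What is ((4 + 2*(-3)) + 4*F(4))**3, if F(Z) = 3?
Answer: 1000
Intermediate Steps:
((4 + 2*(-3)) + 4*F(4))**3 = ((4 + 2*(-3)) + 4*3)**3 = ((4 - 6) + 12)**3 = (-2 + 12)**3 = 10**3 = 1000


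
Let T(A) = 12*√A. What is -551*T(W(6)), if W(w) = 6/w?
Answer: -6612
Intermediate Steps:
-551*T(W(6)) = -6612*√(6/6) = -6612*√(6*(⅙)) = -6612*√1 = -6612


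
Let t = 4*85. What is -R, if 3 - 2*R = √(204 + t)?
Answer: -3/2 + 2*√34 ≈ 10.162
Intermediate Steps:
t = 340
R = 3/2 - 2*√34 (R = 3/2 - √(204 + 340)/2 = 3/2 - 2*√34 ≈ -10.162)
-R = -(3/2 - 2*√34) = -3/2 + 2*√34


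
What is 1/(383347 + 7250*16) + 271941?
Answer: 135792922528/499347 ≈ 2.7194e+5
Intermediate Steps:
1/(383347 + 7250*16) + 271941 = 1/(383347 + 116000) + 271941 = 1/499347 + 271941 = 135792922528/499347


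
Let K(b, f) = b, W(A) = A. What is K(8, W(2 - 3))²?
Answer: 64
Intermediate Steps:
K(8, W(2 - 3))² = 8² = 64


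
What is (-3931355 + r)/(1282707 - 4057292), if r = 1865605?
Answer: 413150/554917 ≈ 0.74453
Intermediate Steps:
(-3931355 + r)/(1282707 - 4057292) = (-3931355 + 1865605)/(1282707 - 4057292) = -2065750/(-2774585) = -2065750*(-1/2774585) = 413150/554917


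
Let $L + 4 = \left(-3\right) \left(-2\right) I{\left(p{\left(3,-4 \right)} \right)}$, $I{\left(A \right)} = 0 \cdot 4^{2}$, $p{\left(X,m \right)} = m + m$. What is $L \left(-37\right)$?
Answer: $148$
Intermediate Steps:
$p{\left(X,m \right)} = 2 m$
$I{\left(A \right)} = 0$ ($I{\left(A \right)} = 0 \cdot 16 = 0$)
$L = -4$ ($L = -4 + \left(-3\right) \left(-2\right) 0 = -4 + 6 \cdot 0 = -4 + 0 = -4$)
$L \left(-37\right) = \left(-4\right) \left(-37\right) = 148$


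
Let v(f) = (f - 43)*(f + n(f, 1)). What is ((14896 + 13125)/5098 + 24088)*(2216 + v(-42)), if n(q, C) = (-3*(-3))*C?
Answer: 616722626545/5098 ≈ 1.2097e+8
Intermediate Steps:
n(q, C) = 9*C
v(f) = (-43 + f)*(9 + f) (v(f) = (f - 43)*(f + 9*1) = (-43 + f)*(f + 9) = (-43 + f)*(9 + f))
((14896 + 13125)/5098 + 24088)*(2216 + v(-42)) = ((14896 + 13125)/5098 + 24088)*(2216 + (-387 + (-42)**2 - 34*(-42))) = (28021*(1/5098) + 24088)*(2216 + (-387 + 1764 + 1428)) = (28021/5098 + 24088)*(2216 + 2805) = (122828645/5098)*5021 = 616722626545/5098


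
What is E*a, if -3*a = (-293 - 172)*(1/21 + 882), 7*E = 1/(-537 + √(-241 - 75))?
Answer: -102784127/2829113 - 1148426*I*√79/8487339 ≈ -36.331 - 1.2027*I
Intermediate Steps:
E = 1/(7*(-537 + 2*I*√79)) (E = 1/(7*(-537 + √(-241 - 75))) = 1/(7*(-537 + √(-316))) = 1/(7*(-537 + 2*I*√79)) ≈ -0.00026574 - 8.7967e-6*I)
a = 2871065/21 (a = -(-293 - 172)*(1/21 + 882)/3 = -(-155)*(1/21 + 882) = -(-155)*18523/21 = -⅓*(-2871065/7) = 2871065/21 ≈ 1.3672e+5)
E*a = (-537/2020795 - 2*I*√79/2020795)*(2871065/21) = -102784127/2829113 - 1148426*I*√79/8487339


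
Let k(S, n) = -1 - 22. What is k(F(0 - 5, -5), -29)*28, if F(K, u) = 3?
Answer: -644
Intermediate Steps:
k(S, n) = -23
k(F(0 - 5, -5), -29)*28 = -23*28 = -644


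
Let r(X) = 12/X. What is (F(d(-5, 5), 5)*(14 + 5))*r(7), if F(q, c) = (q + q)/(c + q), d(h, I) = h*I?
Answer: 570/7 ≈ 81.429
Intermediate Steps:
d(h, I) = I*h
F(q, c) = 2*q/(c + q) (F(q, c) = (2*q)/(c + q) = 2*q/(c + q))
(F(d(-5, 5), 5)*(14 + 5))*r(7) = ((2*(5*(-5))/(5 + 5*(-5)))*(14 + 5))*(12/7) = ((2*(-25)/(5 - 25))*19)*(12*(⅐)) = ((2*(-25)/(-20))*19)*(12/7) = ((2*(-25)*(-1/20))*19)*(12/7) = ((5/2)*19)*(12/7) = (95/2)*(12/7) = 570/7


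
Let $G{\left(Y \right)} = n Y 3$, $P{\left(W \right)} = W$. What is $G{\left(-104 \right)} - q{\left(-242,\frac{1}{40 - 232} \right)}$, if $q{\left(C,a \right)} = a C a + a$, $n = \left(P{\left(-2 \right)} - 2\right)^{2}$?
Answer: $- \frac{92012327}{18432} \approx -4992.0$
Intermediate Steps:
$n = 16$ ($n = \left(-2 - 2\right)^{2} = \left(-4\right)^{2} = 16$)
$q{\left(C,a \right)} = a + C a^{2}$ ($q{\left(C,a \right)} = C a a + a = C a^{2} + a = a + C a^{2}$)
$G{\left(Y \right)} = 48 Y$ ($G{\left(Y \right)} = 16 Y 3 = 16 \cdot 3 Y = 48 Y$)
$G{\left(-104 \right)} - q{\left(-242,\frac{1}{40 - 232} \right)} = 48 \left(-104\right) - \frac{1 - \frac{242}{40 - 232}}{40 - 232} = -4992 - \frac{1 - \frac{242}{-192}}{-192} = -4992 - - \frac{1 - - \frac{121}{96}}{192} = -4992 - - \frac{1 + \frac{121}{96}}{192} = -4992 - \left(- \frac{1}{192}\right) \frac{217}{96} = -4992 - - \frac{217}{18432} = -4992 + \frac{217}{18432} = - \frac{92012327}{18432}$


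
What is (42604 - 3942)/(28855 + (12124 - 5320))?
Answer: 2974/2743 ≈ 1.0842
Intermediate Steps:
(42604 - 3942)/(28855 + (12124 - 5320)) = 38662/(28855 + 6804) = 38662/35659 = 38662*(1/35659) = 2974/2743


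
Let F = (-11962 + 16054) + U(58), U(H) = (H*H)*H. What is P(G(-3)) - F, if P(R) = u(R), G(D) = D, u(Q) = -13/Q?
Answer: -597599/3 ≈ -1.9920e+5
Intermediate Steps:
U(H) = H**3 (U(H) = H**2*H = H**3)
P(R) = -13/R
F = 199204 (F = (-11962 + 16054) + 58**3 = 4092 + 195112 = 199204)
P(G(-3)) - F = -13/(-3) - 1*199204 = -13*(-1/3) - 199204 = 13/3 - 199204 = -597599/3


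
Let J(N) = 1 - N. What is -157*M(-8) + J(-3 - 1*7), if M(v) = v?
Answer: 1267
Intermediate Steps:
-157*M(-8) + J(-3 - 1*7) = -157*(-8) + (1 - (-3 - 1*7)) = 1256 + (1 - (-3 - 7)) = 1256 + (1 - 1*(-10)) = 1256 + (1 + 10) = 1256 + 11 = 1267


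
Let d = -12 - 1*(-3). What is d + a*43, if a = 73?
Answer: 3130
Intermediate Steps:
d = -9 (d = -12 + 3 = -9)
d + a*43 = -9 + 73*43 = -9 + 3139 = 3130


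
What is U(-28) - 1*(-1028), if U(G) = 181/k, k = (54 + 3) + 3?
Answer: 61861/60 ≈ 1031.0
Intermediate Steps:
k = 60 (k = 57 + 3 = 60)
U(G) = 181/60
U(-28) - 1*(-1028) = 181/60 - 1*(-1028) = 181/60 + 1028 = 61861/60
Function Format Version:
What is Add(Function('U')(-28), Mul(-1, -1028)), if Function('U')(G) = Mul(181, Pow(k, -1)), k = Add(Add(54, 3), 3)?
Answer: Rational(61861, 60) ≈ 1031.0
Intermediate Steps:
k = 60 (k = Add(57, 3) = 60)
Function('U')(G) = Rational(181, 60) (Function('U')(G) = Mul(181, Pow(60, -1)) = Mul(181, Rational(1, 60)) = Rational(181, 60))
Add(Function('U')(-28), Mul(-1, -1028)) = Add(Rational(181, 60), Mul(-1, -1028)) = Add(Rational(181, 60), 1028) = Rational(61861, 60)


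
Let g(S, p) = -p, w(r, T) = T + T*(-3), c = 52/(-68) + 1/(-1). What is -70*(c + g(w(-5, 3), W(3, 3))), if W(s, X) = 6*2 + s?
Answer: 19950/17 ≈ 1173.5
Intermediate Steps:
c = -30/17 (c = 52*(-1/68) + 1*(-1) = -13/17 - 1 = -30/17 ≈ -1.7647)
W(s, X) = 12 + s
w(r, T) = -2*T (w(r, T) = T - 3*T = -2*T)
-70*(c + g(w(-5, 3), W(3, 3))) = -70*(-30/17 - (12 + 3)) = -70*(-30/17 - 1*15) = -70*(-30/17 - 15) = -70*(-285/17) = 19950/17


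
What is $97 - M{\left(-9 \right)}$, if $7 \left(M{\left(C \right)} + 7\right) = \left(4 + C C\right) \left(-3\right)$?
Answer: $\frac{983}{7} \approx 140.43$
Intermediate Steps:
$M{\left(C \right)} = - \frac{61}{7} - \frac{3 C^{2}}{7}$ ($M{\left(C \right)} = -7 + \frac{\left(4 + C C\right) \left(-3\right)}{7} = -7 + \frac{\left(4 + C^{2}\right) \left(-3\right)}{7} = -7 + \frac{-12 - 3 C^{2}}{7} = -7 - \left(\frac{12}{7} + \frac{3 C^{2}}{7}\right) = - \frac{61}{7} - \frac{3 C^{2}}{7}$)
$97 - M{\left(-9 \right)} = 97 - \left(- \frac{61}{7} - \frac{3 \left(-9\right)^{2}}{7}\right) = 97 - \left(- \frac{61}{7} - \frac{243}{7}\right) = 97 - - \frac{304}{7} = 97 + \frac{304}{7} = \frac{983}{7}$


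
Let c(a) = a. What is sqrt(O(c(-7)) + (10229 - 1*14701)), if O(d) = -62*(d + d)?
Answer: 2*I*sqrt(901) ≈ 60.033*I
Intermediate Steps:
O(d) = -124*d
sqrt(O(c(-7)) + (10229 - 1*14701)) = sqrt(-124*(-7) + (10229 - 1*14701)) = sqrt(868 + (10229 - 14701)) = sqrt(868 - 4472) = sqrt(-3604) = 2*I*sqrt(901)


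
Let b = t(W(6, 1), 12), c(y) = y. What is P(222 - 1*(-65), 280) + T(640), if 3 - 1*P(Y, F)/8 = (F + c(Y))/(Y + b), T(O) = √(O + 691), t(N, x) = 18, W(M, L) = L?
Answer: 2784/305 + 11*√11 ≈ 45.611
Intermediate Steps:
b = 18
T(O) = √(691 + O)
P(Y, F) = 24 - 8*(F + Y)/(18 + Y) (P(Y, F) = 24 - 8*(F + Y)/(Y + 18) = 24 - 8*(F + Y)/(18 + Y))
P(222 - 1*(-65), 280) + T(640) = 8*(54 - 1*280 + 2*(222 - 1*(-65)))/(18 + (222 - 1*(-65))) + √(691 + 640) = 8*(54 - 280 + 2*(222 + 65))/(18 + (222 + 65)) + √1331 = 8*(54 - 280 + 2*287)/(18 + 287) + 11*√11 = 8*(54 - 280 + 574)/305 + 11*√11 = 8*(1/305)*348 + 11*√11 = 2784/305 + 11*√11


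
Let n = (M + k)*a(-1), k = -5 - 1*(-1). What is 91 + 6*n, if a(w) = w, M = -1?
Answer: 121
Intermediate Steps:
k = -4 (k = -5 + 1 = -4)
n = 5 (n = (-1 - 4)*(-1) = -5*(-1) = 5)
91 + 6*n = 91 + 6*5 = 91 + 30 = 121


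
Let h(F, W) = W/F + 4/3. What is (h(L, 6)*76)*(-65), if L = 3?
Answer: -49400/3 ≈ -16467.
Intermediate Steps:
h(F, W) = 4/3 + W/F (h(F, W) = W/F + 4*(⅓) = W/F + 4/3 = 4/3 + W/F)
(h(L, 6)*76)*(-65) = ((4/3 + 6/3)*76)*(-65) = ((4/3 + 6*(⅓))*76)*(-65) = ((4/3 + 2)*76)*(-65) = ((10/3)*76)*(-65) = (760/3)*(-65) = -49400/3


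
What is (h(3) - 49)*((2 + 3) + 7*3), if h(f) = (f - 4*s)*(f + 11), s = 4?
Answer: -6006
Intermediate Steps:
h(f) = (-16 + f)*(11 + f) (h(f) = (f - 4*4)*(f + 11) = (f - 16)*(11 + f) = (-16 + f)*(11 + f))
(h(3) - 49)*((2 + 3) + 7*3) = ((-176 + 3² - 5*3) - 49)*((2 + 3) + 7*3) = ((-176 + 9 - 15) - 49)*(5 + 21) = (-182 - 49)*26 = -231*26 = -6006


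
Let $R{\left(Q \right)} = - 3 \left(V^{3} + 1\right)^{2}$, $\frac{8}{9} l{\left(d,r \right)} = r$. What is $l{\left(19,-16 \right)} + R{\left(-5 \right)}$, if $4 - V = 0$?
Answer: $-12693$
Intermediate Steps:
$V = 4$ ($V = 4 - 0 = 4 + 0 = 4$)
$l{\left(d,r \right)} = \frac{9 r}{8}$
$R{\left(Q \right)} = -12675$ ($R{\left(Q \right)} = - 3 \left(4^{3} + 1\right)^{2} = - 3 \left(64 + 1\right)^{2} = - 3 \cdot 65^{2} = \left(-3\right) 4225 = -12675$)
$l{\left(19,-16 \right)} + R{\left(-5 \right)} = \frac{9}{8} \left(-16\right) - 12675 = -18 - 12675 = -12693$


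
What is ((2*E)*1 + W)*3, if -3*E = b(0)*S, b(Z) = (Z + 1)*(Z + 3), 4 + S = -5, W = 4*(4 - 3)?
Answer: 66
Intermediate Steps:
W = 4 (W = 4*1 = 4)
S = -9 (S = -4 - 5 = -9)
b(Z) = (1 + Z)*(3 + Z)
E = 9 (E = -(3 + 0**2 + 4*0)*(-9)/3 = -(3 + 0 + 0)*(-9)/3 = -(-9) = -1/3*(-27) = 9)
((2*E)*1 + W)*3 = ((2*9)*1 + 4)*3 = (18*1 + 4)*3 = (18 + 4)*3 = 22*3 = 66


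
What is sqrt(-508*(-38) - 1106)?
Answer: 3*sqrt(2022) ≈ 134.90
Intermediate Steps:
sqrt(-508*(-38) - 1106) = sqrt(19304 - 1106) = sqrt(18198) = 3*sqrt(2022)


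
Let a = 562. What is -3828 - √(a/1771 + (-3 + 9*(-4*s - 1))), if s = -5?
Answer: -3828 - √527917390/1771 ≈ -3841.0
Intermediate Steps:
-3828 - √(a/1771 + (-3 + 9*(-4*s - 1))) = -3828 - √(562/1771 + (-3 + 9*(-4*(-5) - 1))) = -3828 - √(562*(1/1771) + (-3 + 9*(20 - 1))) = -3828 - √(562/1771 + (-3 + 9*19)) = -3828 - √(562/1771 + (-3 + 171)) = -3828 - √(562/1771 + 168) = -3828 - √(298090/1771) = -3828 - √527917390/1771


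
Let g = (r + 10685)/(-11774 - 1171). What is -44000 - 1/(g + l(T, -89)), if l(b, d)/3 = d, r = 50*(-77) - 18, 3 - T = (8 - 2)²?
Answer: -152377795055/3463132 ≈ -44000.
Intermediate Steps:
T = -33 (T = 3 - (8 - 2)² = 3 - 1*6² = 3 - 1*36 = 3 - 36 = -33)
r = -3868 (r = -3850 - 18 = -3868)
l(b, d) = 3*d
g = -6817/12945 (g = (-3868 + 10685)/(-11774 - 1171) = 6817/(-12945) = 6817*(-1/12945) = -6817/12945 ≈ -0.52661)
-44000 - 1/(g + l(T, -89)) = -44000 - 1/(-6817/12945 + 3*(-89)) = -44000 - 1/(-6817/12945 - 267) = -44000 - 1/(-3463132/12945) = -44000 - 1*(-12945/3463132) = -44000 + 12945/3463132 = -152377795055/3463132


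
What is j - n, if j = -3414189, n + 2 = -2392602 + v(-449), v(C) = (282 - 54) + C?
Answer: -1021364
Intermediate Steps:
v(C) = 228 + C
n = -2392825 (n = -2 + (-2392602 + (228 - 449)) = -2 + (-2392602 - 221) = -2 - 2392823 = -2392825)
j - n = -3414189 - 1*(-2392825) = -3414189 + 2392825 = -1021364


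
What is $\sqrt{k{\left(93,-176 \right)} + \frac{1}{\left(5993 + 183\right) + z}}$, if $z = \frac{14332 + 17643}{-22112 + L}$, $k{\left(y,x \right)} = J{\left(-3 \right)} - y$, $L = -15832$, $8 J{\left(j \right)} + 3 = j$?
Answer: $\frac{i \sqrt{24480303416935791}}{16159322} \approx 9.6824 i$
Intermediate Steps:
$J{\left(j \right)} = - \frac{3}{8} + \frac{j}{8}$
$k{\left(y,x \right)} = - \frac{3}{4} - y$ ($k{\left(y,x \right)} = \left(- \frac{3}{8} + \frac{1}{8} \left(-3\right)\right) - y = \left(- \frac{3}{8} - \frac{3}{8}\right) - y = - \frac{3}{4} - y$)
$z = - \frac{31975}{37944}$ ($z = \frac{14332 + 17643}{-22112 - 15832} = \frac{31975}{-37944} = 31975 \left(- \frac{1}{37944}\right) = - \frac{31975}{37944} \approx -0.84269$)
$\sqrt{k{\left(93,-176 \right)} + \frac{1}{\left(5993 + 183\right) + z}} = \sqrt{\left(- \frac{3}{4} - 93\right) + \frac{1}{\left(5993 + 183\right) - \frac{31975}{37944}}} = \sqrt{\left(- \frac{3}{4} - 93\right) + \frac{1}{6176 - \frac{31975}{37944}}} = \sqrt{- \frac{375}{4} + \frac{1}{\frac{234310169}{37944}}} = \sqrt{- \frac{375}{4} + \frac{37944}{234310169}} = \sqrt{- \frac{87866161599}{937240676}} = \frac{i \sqrt{24480303416935791}}{16159322}$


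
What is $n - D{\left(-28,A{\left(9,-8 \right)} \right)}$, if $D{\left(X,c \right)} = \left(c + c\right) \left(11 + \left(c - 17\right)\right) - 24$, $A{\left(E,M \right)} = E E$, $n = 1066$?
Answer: $-11060$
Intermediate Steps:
$A{\left(E,M \right)} = E^{2}$
$D{\left(X,c \right)} = -24 + 2 c \left(-6 + c\right)$ ($D{\left(X,c \right)} = 2 c \left(11 + \left(-17 + c\right)\right) - 24 = 2 c \left(-6 + c\right) - 24 = -24 + 2 c \left(-6 + c\right)$)
$n - D{\left(-28,A{\left(9,-8 \right)} \right)} = 1066 - \left(-24 - 12 \cdot 9^{2} + 2 \left(9^{2}\right)^{2}\right) = 1066 - \left(-24 - 972 + 2 \cdot 81^{2}\right) = 1066 - \left(-24 - 972 + 2 \cdot 6561\right) = 1066 - \left(-24 - 972 + 13122\right) = 1066 - 12126 = -11060$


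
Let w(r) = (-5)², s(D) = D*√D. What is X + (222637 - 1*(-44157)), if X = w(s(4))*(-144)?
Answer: 263194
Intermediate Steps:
s(D) = D^(3/2)
w(r) = 25
X = -3600 (X = 25*(-144) = -3600)
X + (222637 - 1*(-44157)) = -3600 + (222637 - 1*(-44157)) = -3600 + (222637 + 44157) = -3600 + 266794 = 263194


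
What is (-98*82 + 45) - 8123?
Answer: -16114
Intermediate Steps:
(-98*82 + 45) - 8123 = (-8036 + 45) - 8123 = -7991 - 8123 = -16114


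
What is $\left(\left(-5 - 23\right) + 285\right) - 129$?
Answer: $128$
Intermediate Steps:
$\left(\left(-5 - 23\right) + 285\right) - 129 = \left(-28 + 285\right) - 129 = 257 - 129 = 128$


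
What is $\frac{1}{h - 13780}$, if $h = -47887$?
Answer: $- \frac{1}{61667} \approx -1.6216 \cdot 10^{-5}$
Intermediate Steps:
$\frac{1}{h - 13780} = \frac{1}{-47887 - 13780} = \frac{1}{-61667} = - \frac{1}{61667}$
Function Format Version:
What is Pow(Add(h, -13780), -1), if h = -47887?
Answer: Rational(-1, 61667) ≈ -1.6216e-5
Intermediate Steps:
Pow(Add(h, -13780), -1) = Pow(Add(-47887, -13780), -1) = Pow(-61667, -1) = Rational(-1, 61667)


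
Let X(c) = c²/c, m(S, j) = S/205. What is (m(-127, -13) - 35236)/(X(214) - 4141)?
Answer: 7223507/805035 ≈ 8.9729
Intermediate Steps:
m(S, j) = S/205 (m(S, j) = S*(1/205) = S/205)
X(c) = c
(m(-127, -13) - 35236)/(X(214) - 4141) = ((1/205)*(-127) - 35236)/(214 - 4141) = (-127/205 - 35236)/(-3927) = -7223507/205*(-1/3927) = 7223507/805035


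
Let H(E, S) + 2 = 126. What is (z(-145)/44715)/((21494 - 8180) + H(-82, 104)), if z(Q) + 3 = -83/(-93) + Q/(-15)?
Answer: 703/55881855810 ≈ 1.2580e-8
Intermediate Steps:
H(E, S) = 124 (H(E, S) = -2 + 126 = 124)
z(Q) = -196/93 - Q/15 (z(Q) = -3 + (-83/(-93) + Q/(-15)) = -3 + (-83*(-1/93) + Q*(-1/15)) = -3 + (83/93 - Q/15) = -196/93 - Q/15)
(z(-145)/44715)/((21494 - 8180) + H(-82, 104)) = ((-196/93 - 1/15*(-145))/44715)/((21494 - 8180) + 124) = ((-196/93 + 29/3)*(1/44715))/(13314 + 124) = ((703/93)*(1/44715))/13438 = (703/4158495)*(1/13438) = 703/55881855810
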